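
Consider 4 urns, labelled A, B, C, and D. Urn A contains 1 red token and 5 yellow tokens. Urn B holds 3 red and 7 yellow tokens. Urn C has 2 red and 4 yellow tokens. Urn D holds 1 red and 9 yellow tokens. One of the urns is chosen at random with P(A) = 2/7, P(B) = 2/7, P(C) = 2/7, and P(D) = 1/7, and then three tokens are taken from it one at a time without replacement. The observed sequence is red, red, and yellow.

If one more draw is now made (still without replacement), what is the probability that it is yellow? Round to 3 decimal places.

Under each hypothesis, the probability of the observed sequence is: P(data | urn A) = (1/6)(0/5) = 0; P(data | urn B) = (3/10)(2/9)(7/8) = 7/120; P(data | urn C) = (2/6)(1/5)(4/4) = 1/15; P(data | urn D) = (1/10)(0/9) = 0.
Weighting by the prior gives 2/7 · 0 = 0, 2/7 · 7/120 = 1/60, 2/7 · 1/15 = 2/105, 1/7 · 0 = 0; summing to 1/28.
Dividing through by the total gives posterior P(urn A | data) = 0, P(urn B | data) = 7/15, P(urn C | data) = 8/15, P(urn D | data) = 0.
The predictive probability is P(yellow next | data) = (6/7)(7/15) + (1)(8/15) = 14/15.

0.933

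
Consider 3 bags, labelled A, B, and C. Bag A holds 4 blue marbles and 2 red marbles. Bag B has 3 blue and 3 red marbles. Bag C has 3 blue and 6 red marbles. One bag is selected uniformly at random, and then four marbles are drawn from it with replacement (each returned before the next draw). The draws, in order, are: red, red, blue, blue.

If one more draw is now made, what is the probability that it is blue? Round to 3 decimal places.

Compute the likelihood of the observed sequence for each case: P(data | bag A) = (2/6)(2/6)(4/6)(4/6) = 0.049383; P(data | bag B) = (3/6)(3/6)(3/6)(3/6) = 0.0625; P(data | bag C) = (6/9)(6/9)(3/9)(3/9) = 0.049383.
Multiplying each by its prior: 1/3 · 0.049383 = 0.016461, 1/3 · 0.0625 = 0.020833, 1/3 · 0.049383 = 0.016461; these sum to 0.053755.
The posterior is then P(bag A | data) = 0.30622, P(bag B | data) = 0.38756, P(bag C | data) = 0.30622.
So P(blue next | data) = Σ P(blue next | H) P(H | data) = (2/3)(0.30622) + (1/2)(0.38756) + (1/3)(0.30622) = 0.5.

0.500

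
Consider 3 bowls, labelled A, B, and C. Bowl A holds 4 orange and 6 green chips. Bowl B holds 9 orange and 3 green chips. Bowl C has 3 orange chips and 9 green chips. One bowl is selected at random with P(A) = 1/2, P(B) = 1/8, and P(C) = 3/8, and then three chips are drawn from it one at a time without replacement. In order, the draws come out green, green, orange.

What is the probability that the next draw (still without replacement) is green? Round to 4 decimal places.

0.6402

Compute the likelihood of the observed sequence for each case: P(data | bowl A) = (6/10)(5/9)(4/8) = 0.16667; P(data | bowl B) = (3/12)(2/11)(9/10) = 0.040909; P(data | bowl C) = (9/12)(8/11)(3/10) = 0.16364.
Multiplying each by its prior: 1/2 · 0.16667 = 0.083333, 1/8 · 0.040909 = 0.0051136, 3/8 · 0.16364 = 0.061364; with total 0.14981.
Dividing through by the total gives posterior P(bowl A | data) = 0.55626, P(bowl B | data) = 0.034134, P(bowl C | data) = 0.40961.
Averaging over the posterior, P(green next | data) = (4/7)(0.55626) + (1/9)(0.034134) + (7/9)(0.40961) = 0.64024.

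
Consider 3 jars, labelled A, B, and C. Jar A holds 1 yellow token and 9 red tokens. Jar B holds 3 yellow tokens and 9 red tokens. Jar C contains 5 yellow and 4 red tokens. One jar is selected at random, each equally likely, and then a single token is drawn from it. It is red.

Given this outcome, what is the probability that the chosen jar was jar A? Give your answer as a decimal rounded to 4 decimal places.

0.4297

Compute the likelihood of this draw for each case: P(data | jar A) = (9/10) = 9/10; P(data | jar B) = (9/12) = 3/4; P(data | jar C) = (4/9) = 4/9.
Weighting by the prior gives 1/3 · 9/10 = 3/10, 1/3 · 3/4 = 1/4, 1/3 · 4/9 = 4/27; these sum to 377/540.
So P(jar A | data) = (3/10) / (377/540) = 162/377.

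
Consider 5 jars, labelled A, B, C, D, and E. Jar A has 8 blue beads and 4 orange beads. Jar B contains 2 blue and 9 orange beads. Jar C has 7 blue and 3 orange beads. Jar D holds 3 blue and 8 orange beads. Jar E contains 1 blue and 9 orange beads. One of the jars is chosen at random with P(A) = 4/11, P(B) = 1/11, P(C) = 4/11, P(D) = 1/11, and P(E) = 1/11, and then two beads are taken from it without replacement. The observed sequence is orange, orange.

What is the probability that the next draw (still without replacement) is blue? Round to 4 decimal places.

Under each hypothesis, the probability of the observed sequence is: P(data | jar A) = (4/12)(3/11) = 0.090909; P(data | jar B) = (9/11)(8/10) = 0.65455; P(data | jar C) = (3/10)(2/9) = 0.066667; P(data | jar D) = (8/11)(7/10) = 0.50909; P(data | jar E) = (9/10)(8/9) = 0.8.
The prior-weighted likelihoods are 4/11 · 0.090909 = 0.033058, 1/11 · 0.65455 = 0.059504, 4/11 · 0.066667 = 0.024242, 1/11 · 0.50909 = 0.046281, 1/11 · 0.8 = 0.072727; summing to 0.23581.
The posterior is then P(jar A | data) = 0.14019, P(jar B | data) = 0.25234, P(jar C | data) = 0.1028, P(jar D | data) = 0.19626, P(jar E | data) = 0.30841.
The predictive probability is P(blue next | data) = (4/5)(0.14019) + (2/9)(0.25234) + (7/8)(0.1028) + (1/3)(0.19626) + (1/8)(0.30841) = 0.36215.

0.3621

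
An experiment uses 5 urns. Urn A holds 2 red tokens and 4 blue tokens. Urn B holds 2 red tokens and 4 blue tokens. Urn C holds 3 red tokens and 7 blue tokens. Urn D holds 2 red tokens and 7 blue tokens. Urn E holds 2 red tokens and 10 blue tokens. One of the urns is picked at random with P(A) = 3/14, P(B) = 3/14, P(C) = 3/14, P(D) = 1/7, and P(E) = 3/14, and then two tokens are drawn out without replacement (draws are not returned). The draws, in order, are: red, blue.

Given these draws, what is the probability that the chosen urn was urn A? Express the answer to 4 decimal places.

Compute the likelihood of the observed sequence for each case: P(data | urn A) = (2/6)(4/5) = 0.26667; P(data | urn B) = (2/6)(4/5) = 0.26667; P(data | urn C) = (3/10)(7/9) = 0.23333; P(data | urn D) = (2/9)(7/8) = 0.19444; P(data | urn E) = (2/12)(10/11) = 0.15152.
Multiplying each by its prior: 3/14 · 0.26667 = 0.057143, 3/14 · 0.26667 = 0.057143, 3/14 · 0.23333 = 0.05, 1/7 · 0.19444 = 0.027778, 3/14 · 0.15152 = 0.032468; summing to 0.22453.
So P(urn A | data) = (0.057143) / (0.22453) = 0.2545.

0.2545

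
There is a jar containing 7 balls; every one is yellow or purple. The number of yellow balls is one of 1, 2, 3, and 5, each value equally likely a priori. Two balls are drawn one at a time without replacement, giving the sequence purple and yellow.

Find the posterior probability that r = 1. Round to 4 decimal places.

The likelihood of the observed sequence under each hypothesis: P(data | r = 1) = (6/7)(1/6) = 1/7; P(data | r = 2) = (5/7)(2/6) = 5/21; P(data | r = 3) = (4/7)(3/6) = 2/7; P(data | r = 5) = (2/7)(5/6) = 5/21.
Weighting by the prior gives 1/4 · 1/7 = 1/28, 1/4 · 5/21 = 5/84, 1/4 · 2/7 = 1/14, 1/4 · 5/21 = 5/84; these sum to 19/84.
Therefore the posterior P(r = 1 | data) = (1/28) / (19/84) = 3/19.

0.1579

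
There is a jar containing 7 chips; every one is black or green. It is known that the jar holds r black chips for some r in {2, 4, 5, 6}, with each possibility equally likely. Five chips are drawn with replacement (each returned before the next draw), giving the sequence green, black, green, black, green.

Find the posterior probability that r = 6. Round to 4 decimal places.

Under each hypothesis, the probability of the observed sequence is: P(data | r = 2) = (5/7)(2/7)(5/7)(2/7)(5/7) = 0.02975; P(data | r = 4) = (3/7)(4/7)(3/7)(4/7)(3/7) = 0.025704; P(data | r = 5) = (2/7)(5/7)(2/7)(5/7)(2/7) = 0.0119; P(data | r = 6) = (1/7)(6/7)(1/7)(6/7)(1/7) = 0.002142.
The prior-weighted likelihoods are 1/4 · 0.02975 = 0.0074374, 1/4 · 0.025704 = 0.0064259, 1/4 · 0.0119 = 0.002975, 1/4 · 0.002142 = 0.00053549; these sum to 0.017374.
By Bayes' rule, P(r = 6 | data) = (0.00053549) / (0.017374) = 0.030822.

0.0308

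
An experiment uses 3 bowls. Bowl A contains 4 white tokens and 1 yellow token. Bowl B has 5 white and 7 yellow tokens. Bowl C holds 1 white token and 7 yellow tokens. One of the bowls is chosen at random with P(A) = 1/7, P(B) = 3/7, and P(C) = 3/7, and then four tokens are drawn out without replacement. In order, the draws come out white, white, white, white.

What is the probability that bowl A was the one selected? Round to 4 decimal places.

0.8684

Under each hypothesis, the probability of the observed sequence is: P(data | bowl A) = (4/5)(3/4)(2/3)(1/2) = 0.2; P(data | bowl B) = (5/12)(4/11)(3/10)(2/9) = 0.010101; P(data | bowl C) = (1/8)(0/7) = 0.
The prior-weighted likelihoods are 1/7 · 0.2 = 0.028571, 3/7 · 0.010101 = 0.004329, 3/7 · 0 = 0; with total 0.0329.
By Bayes' rule, P(bowl A | data) = (0.028571) / (0.0329) = 0.86842.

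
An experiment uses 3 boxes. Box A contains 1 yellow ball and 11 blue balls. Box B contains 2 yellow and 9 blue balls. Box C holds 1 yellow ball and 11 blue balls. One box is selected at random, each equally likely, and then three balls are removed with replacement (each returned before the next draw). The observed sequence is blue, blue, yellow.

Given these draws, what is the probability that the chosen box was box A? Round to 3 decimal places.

For each hypothesis, P(data | H) works out to: P(data | box A) = (11/12)(11/12)(1/12) = 0.070023; P(data | box B) = (9/11)(9/11)(2/11) = 0.12171; P(data | box C) = (11/12)(11/12)(1/12) = 0.070023.
The prior-weighted likelihoods are 1/3 · 0.070023 = 0.023341, 1/3 · 0.12171 = 0.040571, 1/3 · 0.070023 = 0.023341; summing to 0.087253.
By Bayes' rule, P(box A | data) = (0.023341) / (0.087253) = 0.26751.

0.268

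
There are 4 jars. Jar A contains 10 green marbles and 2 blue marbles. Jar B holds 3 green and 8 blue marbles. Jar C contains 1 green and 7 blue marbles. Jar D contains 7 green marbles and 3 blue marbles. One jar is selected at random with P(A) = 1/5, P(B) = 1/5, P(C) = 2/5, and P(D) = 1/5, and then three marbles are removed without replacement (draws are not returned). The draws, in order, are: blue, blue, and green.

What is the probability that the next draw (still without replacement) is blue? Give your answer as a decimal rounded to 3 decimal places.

The likelihood of the observed sequence under each hypothesis: P(data | jar A) = (2/12)(1/11)(10/10) = 0.015152; P(data | jar B) = (8/11)(7/10)(3/9) = 0.1697; P(data | jar C) = (7/8)(6/7)(1/6) = 0.125; P(data | jar D) = (3/10)(2/9)(7/8) = 0.058333.
Multiplying each by its prior: 1/5 · 0.015152 = 0.0030303, 1/5 · 0.1697 = 0.033939, 2/5 · 0.125 = 0.05, 1/5 · 0.058333 = 0.011667; these sum to 0.098636.
Normalising, the posterior is P(jar A | data) = 0.030722, P(jar B | data) = 0.34409, P(jar C | data) = 0.50691, P(jar D | data) = 0.11828.
Averaging over the posterior, P(blue next | data) = (0)(0.030722) + (3/4)(0.34409) + (1)(0.50691) + (1/7)(0.11828) = 0.78187.

0.782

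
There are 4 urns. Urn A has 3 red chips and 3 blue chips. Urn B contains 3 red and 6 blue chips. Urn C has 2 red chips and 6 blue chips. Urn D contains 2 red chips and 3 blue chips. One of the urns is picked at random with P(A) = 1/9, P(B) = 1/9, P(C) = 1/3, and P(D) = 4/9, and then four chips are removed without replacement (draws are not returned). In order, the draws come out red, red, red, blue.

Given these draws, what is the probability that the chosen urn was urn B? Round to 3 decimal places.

0.192

Under each hypothesis, the probability of the observed sequence is: P(data | urn A) = (3/6)(2/5)(1/4)(3/3) = 0.05; P(data | urn B) = (3/9)(2/8)(1/7)(6/6) = 0.011905; P(data | urn C) = (2/8)(1/7)(0/6) = 0; P(data | urn D) = (2/5)(1/4)(0/3) = 0.
Weighting by the prior gives 1/9 · 0.05 = 0.0055556, 1/9 · 0.011905 = 0.0013228, 1/3 · 0 = 0, 4/9 · 0 = 0; summing to 0.0068783.
Hence P(urn B | data) = (0.0013228) / (0.0068783) = 0.19231.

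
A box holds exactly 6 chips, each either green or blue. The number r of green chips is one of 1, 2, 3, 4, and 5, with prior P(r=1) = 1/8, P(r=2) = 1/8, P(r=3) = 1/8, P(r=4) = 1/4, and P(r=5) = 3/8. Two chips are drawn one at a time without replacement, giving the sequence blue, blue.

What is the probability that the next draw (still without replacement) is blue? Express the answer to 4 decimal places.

Under each hypothesis, the probability of the observed sequence is: P(data | r = 1) = (5/6)(4/5) = 2/3; P(data | r = 2) = (4/6)(3/5) = 2/5; P(data | r = 3) = (3/6)(2/5) = 1/5; P(data | r = 4) = (2/6)(1/5) = 1/15; P(data | r = 5) = (1/6)(0/5) = 0.
Multiplying each by its prior: 1/8 · 2/3 = 1/12, 1/8 · 2/5 = 1/20, 1/8 · 1/5 = 1/40, 1/4 · 1/15 = 1/60, 3/8 · 0 = 0; summing to 7/40.
Dividing through by the total gives posterior P(r = 1 | data) = 10/21, P(r = 2 | data) = 2/7, P(r = 3 | data) = 1/7, P(r = 4 | data) = 2/21, P(r = 5 | data) = 0.
So P(blue next | data) = Σ P(blue next | H) P(H | data) = (3/4)(10/21) + (1/2)(2/7) + (1/4)(1/7) + (0)(2/21) = 15/28.

0.5357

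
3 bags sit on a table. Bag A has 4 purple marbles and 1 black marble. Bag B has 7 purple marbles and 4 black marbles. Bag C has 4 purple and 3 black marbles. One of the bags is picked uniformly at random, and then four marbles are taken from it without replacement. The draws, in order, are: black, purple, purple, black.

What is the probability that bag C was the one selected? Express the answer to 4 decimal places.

Compute the likelihood of the observed sequence for each case: P(data | bag A) = (1/5)(4/4)(3/3)(0/2) = 0; P(data | bag B) = (4/11)(7/10)(6/9)(3/8) = 7/110; P(data | bag C) = (3/7)(4/6)(3/5)(2/4) = 3/35.
Multiplying each by its prior: 1/3 · 0 = 0, 1/3 · 7/110 = 7/330, 1/3 · 3/35 = 1/35; these sum to 23/462.
By Bayes' rule, P(bag C | data) = (1/35) / (23/462) = 66/115.

0.5739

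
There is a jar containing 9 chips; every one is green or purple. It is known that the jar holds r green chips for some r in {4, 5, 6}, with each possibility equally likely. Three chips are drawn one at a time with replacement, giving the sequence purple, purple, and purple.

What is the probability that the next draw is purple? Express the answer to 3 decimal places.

Under each hypothesis, the probability of the observed sequence is: P(data | r = 4) = (5/9)(5/9)(5/9) = 0.17147; P(data | r = 5) = (4/9)(4/9)(4/9) = 0.087791; P(data | r = 6) = (3/9)(3/9)(3/9) = 0.037037.
Multiplying each by its prior: 1/3 · 0.17147 = 0.057156, 1/3 · 0.087791 = 0.029264, 1/3 · 0.037037 = 0.012346; these sum to 0.098765.
Dividing through by the total gives posterior P(r = 4 | data) = 0.5787, P(r = 5 | data) = 0.2963, P(r = 6 | data) = 0.125.
The predictive probability is P(purple next | data) = (5/9)(0.5787) + (4/9)(0.2963) + (1/3)(0.125) = 0.49486.

0.495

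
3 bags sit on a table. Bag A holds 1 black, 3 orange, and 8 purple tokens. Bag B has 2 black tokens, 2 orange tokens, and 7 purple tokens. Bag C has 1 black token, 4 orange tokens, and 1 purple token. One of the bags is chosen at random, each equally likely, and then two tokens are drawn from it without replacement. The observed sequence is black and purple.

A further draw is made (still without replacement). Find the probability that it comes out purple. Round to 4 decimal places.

0.5753

Compute the likelihood of the observed sequence for each case: P(data | bag A) = (1/12)(8/11) = 2/33; P(data | bag B) = (2/11)(7/10) = 7/55; P(data | bag C) = (1/6)(1/5) = 1/30.
Multiplying each by its prior: 1/3 · 2/33 = 2/99, 1/3 · 7/55 = 7/165, 1/3 · 1/30 = 1/90; with total 73/990.
Normalising, the posterior is P(bag A | data) = 20/73, P(bag B | data) = 42/73, P(bag C | data) = 11/73.
So P(purple next | data) = Σ P(purple next | H) P(H | data) = (7/10)(20/73) + (2/3)(42/73) + (0)(11/73) = 42/73.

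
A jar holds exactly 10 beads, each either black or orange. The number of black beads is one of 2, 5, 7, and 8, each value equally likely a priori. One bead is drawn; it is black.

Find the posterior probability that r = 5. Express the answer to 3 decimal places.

Compute the likelihood of this draw for each case: P(data | r = 2) = (2/10) = 1/5; P(data | r = 5) = (5/10) = 1/2; P(data | r = 7) = (7/10) = 7/10; P(data | r = 8) = (8/10) = 4/5.
Weighting by the prior gives 1/4 · 1/5 = 1/20, 1/4 · 1/2 = 1/8, 1/4 · 7/10 = 7/40, 1/4 · 4/5 = 1/5; these sum to 11/20.
So P(r = 5 | data) = (1/8) / (11/20) = 5/22.

0.227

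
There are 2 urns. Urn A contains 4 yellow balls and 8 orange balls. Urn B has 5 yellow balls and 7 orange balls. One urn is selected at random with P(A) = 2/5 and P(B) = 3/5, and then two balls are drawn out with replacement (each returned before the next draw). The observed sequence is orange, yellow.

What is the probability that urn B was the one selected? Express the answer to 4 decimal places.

0.6213

Compute the likelihood of the observed sequence for each case: P(data | urn A) = (8/12)(4/12) = 2/9; P(data | urn B) = (7/12)(5/12) = 35/144.
Multiplying each by its prior: 2/5 · 2/9 = 4/45, 3/5 · 35/144 = 7/48; summing to 169/720.
By Bayes' rule, P(urn B | data) = (7/48) / (169/720) = 105/169.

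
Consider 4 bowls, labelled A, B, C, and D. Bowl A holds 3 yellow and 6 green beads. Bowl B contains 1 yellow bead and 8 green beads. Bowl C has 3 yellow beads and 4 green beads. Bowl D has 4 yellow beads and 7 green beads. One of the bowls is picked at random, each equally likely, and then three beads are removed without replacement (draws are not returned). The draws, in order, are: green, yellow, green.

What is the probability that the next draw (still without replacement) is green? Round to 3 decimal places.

The likelihood of the observed sequence under each hypothesis: P(data | bowl A) = (6/9)(3/8)(5/7) = 0.17857; P(data | bowl B) = (8/9)(1/8)(7/7) = 0.11111; P(data | bowl C) = (4/7)(3/6)(3/5) = 0.17143; P(data | bowl D) = (7/11)(4/10)(6/9) = 0.1697.
Weighting by the prior gives 1/4 · 0.17857 = 0.044643, 1/4 · 0.11111 = 0.027778, 1/4 · 0.17143 = 0.042857, 1/4 · 0.1697 = 0.042424; summing to 0.1577.
The posterior is then P(bowl A | data) = 0.28308, P(bowl B | data) = 0.17614, P(bowl C | data) = 0.27176, P(bowl D | data) = 0.26902.
So P(green next | data) = Σ P(green next | H) P(H | data) = (2/3)(0.28308) + (1)(0.17614) + (1/2)(0.27176) + (5/8)(0.26902) = 0.66888.

0.669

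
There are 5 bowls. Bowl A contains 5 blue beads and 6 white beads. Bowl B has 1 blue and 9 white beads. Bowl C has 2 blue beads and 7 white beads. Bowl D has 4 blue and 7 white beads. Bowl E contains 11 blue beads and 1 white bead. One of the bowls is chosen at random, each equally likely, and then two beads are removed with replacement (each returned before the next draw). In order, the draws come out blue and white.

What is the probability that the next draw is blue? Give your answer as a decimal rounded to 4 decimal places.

0.3839

The likelihood of the observed sequence under each hypothesis: P(data | bowl A) = (5/11)(6/11) = 0.24793; P(data | bowl B) = (1/10)(9/10) = 0.09; P(data | bowl C) = (2/9)(7/9) = 0.17284; P(data | bowl D) = (4/11)(7/11) = 0.2314; P(data | bowl E) = (11/12)(1/12) = 0.076389.
The prior-weighted likelihoods are 1/5 · 0.24793 = 0.049587, 1/5 · 0.09 = 0.018, 1/5 · 0.17284 = 0.034568, 1/5 · 0.2314 = 0.046281, 1/5 · 0.076389 = 0.015278; these sum to 0.16371.
Normalising, the posterior is P(bowl A | data) = 0.30289, P(bowl B | data) = 0.10995, P(bowl C | data) = 0.21115, P(bowl D | data) = 0.2827, P(bowl E | data) = 0.09332.
Averaging over the posterior, P(blue next | data) = (5/11)(0.30289) + (1/10)(0.10995) + (2/9)(0.21115) + (4/11)(0.2827) + (11/12)(0.09332) = 0.38393.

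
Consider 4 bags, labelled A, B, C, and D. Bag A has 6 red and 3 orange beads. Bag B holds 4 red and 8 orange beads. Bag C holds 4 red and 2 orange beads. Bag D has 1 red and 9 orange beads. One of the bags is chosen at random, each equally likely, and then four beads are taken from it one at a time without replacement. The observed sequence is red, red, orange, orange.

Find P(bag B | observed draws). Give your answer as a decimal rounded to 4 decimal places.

For each hypothesis, P(data | H) works out to: P(data | bag A) = (6/9)(5/8)(3/7)(2/6) = 0.059524; P(data | bag B) = (4/12)(3/11)(8/10)(7/9) = 0.056566; P(data | bag C) = (4/6)(3/5)(2/4)(1/3) = 0.066667; P(data | bag D) = (1/10)(0/9) = 0.
The prior-weighted likelihoods are 1/4 · 0.059524 = 0.014881, 1/4 · 0.056566 = 0.014141, 1/4 · 0.066667 = 0.016667, 1/4 · 0 = 0; with total 0.045689.
Therefore the posterior P(bag B | data) = (0.014141) / (0.045689) = 0.30951.

0.3095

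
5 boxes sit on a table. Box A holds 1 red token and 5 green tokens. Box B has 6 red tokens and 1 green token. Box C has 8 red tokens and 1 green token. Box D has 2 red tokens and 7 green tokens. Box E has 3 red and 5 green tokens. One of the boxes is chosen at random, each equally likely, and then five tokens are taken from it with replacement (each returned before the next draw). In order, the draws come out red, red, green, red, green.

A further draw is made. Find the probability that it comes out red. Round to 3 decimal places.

The likelihood of the observed sequence under each hypothesis: P(data | box A) = (1/6)(1/6)(5/6)(1/6)(5/6) = 0.003215; P(data | box B) = (6/7)(6/7)(1/7)(6/7)(1/7) = 0.012852; P(data | box C) = (8/9)(8/9)(1/9)(8/9)(1/9) = 0.0086708; P(data | box D) = (2/9)(2/9)(7/9)(2/9)(7/9) = 0.0066386; P(data | box E) = (3/8)(3/8)(5/8)(3/8)(5/8) = 0.020599.
The prior-weighted likelihoods are 1/5 · 0.003215 = 0.000643, 1/5 · 0.012852 = 0.0025704, 1/5 · 0.0086708 = 0.0017342, 1/5 · 0.0066386 = 0.0013277, 1/5 · 0.020599 = 0.0041199; summing to 0.010395.
The posterior is then P(box A | data) = 0.061856, P(box B | data) = 0.24727, P(box C | data) = 0.16682, P(box D | data) = 0.12772, P(box E | data) = 0.39633.
Averaging over the posterior, P(red next | data) = (1/6)(0.061856) + (6/7)(0.24727) + (8/9)(0.16682) + (2/9)(0.12772) + (3/8)(0.39633) = 0.54755.

0.548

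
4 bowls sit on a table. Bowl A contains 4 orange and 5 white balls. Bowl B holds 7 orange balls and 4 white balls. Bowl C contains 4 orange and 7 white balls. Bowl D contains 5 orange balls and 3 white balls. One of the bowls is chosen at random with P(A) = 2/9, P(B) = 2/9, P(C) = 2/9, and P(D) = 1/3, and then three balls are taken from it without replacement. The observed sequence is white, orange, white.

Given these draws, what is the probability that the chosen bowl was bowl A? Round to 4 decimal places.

0.2901

The likelihood of the observed sequence under each hypothesis: P(data | bowl A) = (5/9)(4/8)(4/7) = 0.15873; P(data | bowl B) = (4/11)(7/10)(3/9) = 0.084848; P(data | bowl C) = (7/11)(4/10)(6/9) = 0.1697; P(data | bowl D) = (3/8)(5/7)(2/6) = 0.089286.
The prior-weighted likelihoods are 2/9 · 0.15873 = 0.035273, 2/9 · 0.084848 = 0.018855, 2/9 · 0.1697 = 0.03771, 1/3 · 0.089286 = 0.029762; summing to 0.1216.
So P(bowl A | data) = (0.035273) / (0.1216) = 0.29007.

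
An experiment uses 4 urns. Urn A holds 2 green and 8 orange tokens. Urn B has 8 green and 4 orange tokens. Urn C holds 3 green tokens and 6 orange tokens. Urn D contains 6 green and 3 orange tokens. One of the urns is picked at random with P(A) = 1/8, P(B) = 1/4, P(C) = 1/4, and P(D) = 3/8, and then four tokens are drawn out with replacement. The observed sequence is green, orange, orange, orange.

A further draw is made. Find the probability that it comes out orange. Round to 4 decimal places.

Under each hypothesis, the probability of the observed sequence is: P(data | urn A) = (2/10)(8/10)(8/10)(8/10) = 0.1024; P(data | urn B) = (8/12)(4/12)(4/12)(4/12) = 0.024691; P(data | urn C) = (3/9)(6/9)(6/9)(6/9) = 0.098765; P(data | urn D) = (6/9)(3/9)(3/9)(3/9) = 0.024691.
Weighting by the prior gives 1/8 · 0.1024 = 0.0128, 1/4 · 0.024691 = 0.0061728, 1/4 · 0.098765 = 0.024691, 3/8 · 0.024691 = 0.0092593; summing to 0.052923.
Dividing through by the total gives posterior P(urn A | data) = 0.24186, P(urn B | data) = 0.11664, P(urn C | data) = 0.46655, P(urn D | data) = 0.17496.
So P(orange next | data) = Σ P(orange next | H) P(H | data) = (4/5)(0.24186) + (1/3)(0.11664) + (2/3)(0.46655) + (1/3)(0.17496) = 0.60172.

0.6017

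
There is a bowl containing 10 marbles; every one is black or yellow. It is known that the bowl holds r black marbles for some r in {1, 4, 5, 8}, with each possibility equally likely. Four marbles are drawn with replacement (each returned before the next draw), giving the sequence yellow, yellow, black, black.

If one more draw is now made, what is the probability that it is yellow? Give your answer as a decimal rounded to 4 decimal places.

0.5086

Under each hypothesis, the probability of the observed sequence is: P(data | r = 1) = (9/10)(9/10)(1/10)(1/10) = 0.0081; P(data | r = 4) = (6/10)(6/10)(4/10)(4/10) = 0.0576; P(data | r = 5) = (5/10)(5/10)(5/10)(5/10) = 0.0625; P(data | r = 8) = (2/10)(2/10)(8/10)(8/10) = 0.0256.
Multiplying each by its prior: 1/4 · 0.0081 = 0.002025, 1/4 · 0.0576 = 0.0144, 1/4 · 0.0625 = 0.015625, 1/4 · 0.0256 = 0.0064; summing to 0.03845.
The posterior is then P(r = 1 | data) = 0.052666, P(r = 4 | data) = 0.37451, P(r = 5 | data) = 0.40637, P(r = 8 | data) = 0.16645.
So P(yellow next | data) = Σ P(yellow next | H) P(H | data) = (9/10)(0.052666) + (3/5)(0.37451) + (1/2)(0.40637) + (1/5)(0.16645) = 0.50858.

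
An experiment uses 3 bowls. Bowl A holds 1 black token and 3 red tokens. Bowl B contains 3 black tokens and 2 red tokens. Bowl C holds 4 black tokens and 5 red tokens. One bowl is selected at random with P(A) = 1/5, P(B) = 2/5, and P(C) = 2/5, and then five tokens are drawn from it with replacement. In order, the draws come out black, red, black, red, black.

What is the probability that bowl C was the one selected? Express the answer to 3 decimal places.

Compute the likelihood of the observed sequence for each case: P(data | bowl A) = (1/4)(3/4)(1/4)(3/4)(1/4) = 0.0087891; P(data | bowl B) = (3/5)(2/5)(3/5)(2/5)(3/5) = 0.03456; P(data | bowl C) = (4/9)(5/9)(4/9)(5/9)(4/9) = 0.027096.
Weighting by the prior gives 1/5 · 0.0087891 = 0.0017578, 2/5 · 0.03456 = 0.013824, 2/5 · 0.027096 = 0.010838; these sum to 0.02642.
So P(bowl C | data) = (0.010838) / (0.02642) = 0.41023.

0.410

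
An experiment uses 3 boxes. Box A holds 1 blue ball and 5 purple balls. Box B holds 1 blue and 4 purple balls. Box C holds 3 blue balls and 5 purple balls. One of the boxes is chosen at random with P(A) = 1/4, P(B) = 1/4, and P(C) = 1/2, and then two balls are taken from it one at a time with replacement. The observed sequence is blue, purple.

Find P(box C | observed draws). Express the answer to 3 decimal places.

0.611

The likelihood of the observed sequence under each hypothesis: P(data | box A) = (1/6)(5/6) = 0.13889; P(data | box B) = (1/5)(4/5) = 0.16; P(data | box C) = (3/8)(5/8) = 0.23438.
The prior-weighted likelihoods are 1/4 · 0.13889 = 0.034722, 1/4 · 0.16 = 0.04, 1/2 · 0.23438 = 0.11719; summing to 0.19191.
Therefore the posterior P(box C | data) = (0.11719) / (0.19191) = 0.61064.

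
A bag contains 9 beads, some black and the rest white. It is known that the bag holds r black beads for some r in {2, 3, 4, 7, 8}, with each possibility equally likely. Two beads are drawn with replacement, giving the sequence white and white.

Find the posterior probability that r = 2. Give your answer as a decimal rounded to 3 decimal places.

0.426

Compute the likelihood of the observed sequence for each case: P(data | r = 2) = (7/9)(7/9) = 49/81; P(data | r = 3) = (6/9)(6/9) = 4/9; P(data | r = 4) = (5/9)(5/9) = 25/81; P(data | r = 7) = (2/9)(2/9) = 4/81; P(data | r = 8) = (1/9)(1/9) = 1/81.
The prior-weighted likelihoods are 1/5 · 49/81 = 49/405, 1/5 · 4/9 = 4/45, 1/5 · 25/81 = 5/81, 1/5 · 4/81 = 4/405, 1/5 · 1/81 = 1/405; these sum to 23/81.
Hence P(r = 2 | data) = (49/405) / (23/81) = 49/115.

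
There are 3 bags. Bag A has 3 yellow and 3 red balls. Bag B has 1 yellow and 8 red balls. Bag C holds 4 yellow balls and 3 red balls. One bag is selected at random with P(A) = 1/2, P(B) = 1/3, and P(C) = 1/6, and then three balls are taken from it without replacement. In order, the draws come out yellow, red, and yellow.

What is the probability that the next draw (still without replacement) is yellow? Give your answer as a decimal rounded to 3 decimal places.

Under each hypothesis, the probability of the observed sequence is: P(data | bag A) = (3/6)(3/5)(2/4) = 3/20; P(data | bag B) = (1/9)(8/8)(0/7) = 0; P(data | bag C) = (4/7)(3/6)(3/5) = 6/35.
The prior-weighted likelihoods are 1/2 · 3/20 = 3/40, 1/3 · 0 = 0, 1/6 · 6/35 = 1/35; these sum to 29/280.
The posterior is then P(bag A | data) = 21/29, P(bag B | data) = 0, P(bag C | data) = 8/29.
So P(yellow next | data) = Σ P(yellow next | H) P(H | data) = (1/3)(21/29) + (1/2)(8/29) = 11/29.

0.379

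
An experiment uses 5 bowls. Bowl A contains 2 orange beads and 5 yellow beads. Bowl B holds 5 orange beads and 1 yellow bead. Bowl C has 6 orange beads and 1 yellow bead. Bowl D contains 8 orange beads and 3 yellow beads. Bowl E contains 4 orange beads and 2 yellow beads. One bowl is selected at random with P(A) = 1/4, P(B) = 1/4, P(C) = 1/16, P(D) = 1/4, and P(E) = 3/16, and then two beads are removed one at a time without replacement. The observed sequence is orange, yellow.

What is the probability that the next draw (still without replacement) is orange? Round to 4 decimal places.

0.6635

The likelihood of the observed sequence under each hypothesis: P(data | bowl A) = (2/7)(5/6) = 0.2381; P(data | bowl B) = (5/6)(1/5) = 0.16667; P(data | bowl C) = (6/7)(1/6) = 0.14286; P(data | bowl D) = (8/11)(3/10) = 0.21818; P(data | bowl E) = (4/6)(2/5) = 0.26667.
The prior-weighted likelihoods are 1/4 · 0.2381 = 0.059524, 1/4 · 0.16667 = 0.041667, 1/16 · 0.14286 = 0.0089286, 1/4 · 0.21818 = 0.054545, 3/16 · 0.26667 = 0.05; summing to 0.21466.
Dividing through by the total gives posterior P(bowl A | data) = 0.27729, P(bowl B | data) = 0.1941, P(bowl C | data) = 0.041593, P(bowl D | data) = 0.2541, P(bowl E | data) = 0.23292.
The predictive probability is P(orange next | data) = (1/5)(0.27729) + (1)(0.1941) + (1)(0.041593) + (7/9)(0.2541) + (3/4)(0.23292) = 0.66347.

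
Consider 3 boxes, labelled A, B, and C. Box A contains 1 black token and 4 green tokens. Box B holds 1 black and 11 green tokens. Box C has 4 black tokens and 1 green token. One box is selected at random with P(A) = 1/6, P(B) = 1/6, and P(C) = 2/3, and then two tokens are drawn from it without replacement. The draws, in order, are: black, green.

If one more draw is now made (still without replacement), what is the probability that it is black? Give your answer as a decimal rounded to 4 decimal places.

0.7385

Under each hypothesis, the probability of the observed sequence is: P(data | box A) = (1/5)(4/4) = 1/5; P(data | box B) = (1/12)(11/11) = 1/12; P(data | box C) = (4/5)(1/4) = 1/5.
Weighting by the prior gives 1/6 · 1/5 = 1/30, 1/6 · 1/12 = 1/72, 2/3 · 1/5 = 2/15; these sum to 13/72.
The posterior is then P(box A | data) = 12/65, P(box B | data) = 1/13, P(box C | data) = 48/65.
So P(black next | data) = Σ P(black next | H) P(H | data) = (0)(12/65) + (0)(1/13) + (1)(48/65) = 48/65.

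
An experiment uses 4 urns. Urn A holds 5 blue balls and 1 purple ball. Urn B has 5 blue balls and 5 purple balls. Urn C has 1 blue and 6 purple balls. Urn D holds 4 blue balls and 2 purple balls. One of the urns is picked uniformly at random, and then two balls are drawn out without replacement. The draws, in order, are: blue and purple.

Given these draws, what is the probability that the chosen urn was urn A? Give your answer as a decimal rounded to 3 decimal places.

0.195

The likelihood of the observed sequence under each hypothesis: P(data | urn A) = (5/6)(1/5) = 0.16667; P(data | urn B) = (5/10)(5/9) = 0.27778; P(data | urn C) = (1/7)(6/6) = 0.14286; P(data | urn D) = (4/6)(2/5) = 0.26667.
Weighting by the prior gives 1/4 · 0.16667 = 0.041667, 1/4 · 0.27778 = 0.069444, 1/4 · 0.14286 = 0.035714, 1/4 · 0.26667 = 0.066667; these sum to 0.21349.
Hence P(urn A | data) = (0.041667) / (0.21349) = 0.19517.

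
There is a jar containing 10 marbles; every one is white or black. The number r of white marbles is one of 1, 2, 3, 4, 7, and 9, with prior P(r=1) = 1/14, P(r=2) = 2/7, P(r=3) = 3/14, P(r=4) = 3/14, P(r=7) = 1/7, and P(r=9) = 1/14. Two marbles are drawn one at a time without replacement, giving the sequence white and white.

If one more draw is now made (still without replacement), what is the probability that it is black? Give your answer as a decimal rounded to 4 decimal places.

0.4186

Under each hypothesis, the probability of the observed sequence is: P(data | r = 1) = (1/10)(0/9) = 0; P(data | r = 2) = (2/10)(1/9) = 1/45; P(data | r = 3) = (3/10)(2/9) = 1/15; P(data | r = 4) = (4/10)(3/9) = 2/15; P(data | r = 7) = (7/10)(6/9) = 7/15; P(data | r = 9) = (9/10)(8/9) = 4/5.
The prior-weighted likelihoods are 1/14 · 0 = 0, 2/7 · 1/45 = 2/315, 3/14 · 1/15 = 1/70, 3/14 · 2/15 = 1/35, 1/7 · 7/15 = 1/15, 1/14 · 4/5 = 2/35; summing to 109/630.
Normalising, the posterior is P(r = 1 | data) = 0, P(r = 2 | data) = 4/109, P(r = 3 | data) = 9/109, P(r = 4 | data) = 18/109, P(r = 7 | data) = 42/109, P(r = 9 | data) = 36/109.
So P(black next | data) = Σ P(black next | H) P(H | data) = (1)(4/109) + (7/8)(9/109) + (3/4)(18/109) + (3/8)(42/109) + (1/8)(36/109) = 365/872.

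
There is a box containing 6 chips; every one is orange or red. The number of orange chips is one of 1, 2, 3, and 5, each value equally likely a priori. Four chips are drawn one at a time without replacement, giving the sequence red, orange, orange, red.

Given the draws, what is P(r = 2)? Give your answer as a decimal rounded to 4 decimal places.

0.4000

Under each hypothesis, the probability of the observed sequence is: P(data | r = 1) = (5/6)(1/5)(0/4) = 0; P(data | r = 2) = (4/6)(2/5)(1/4)(3/3) = 1/15; P(data | r = 3) = (3/6)(3/5)(2/4)(2/3) = 1/10; P(data | r = 5) = (1/6)(5/5)(4/4)(0/3) = 0.
The prior-weighted likelihoods are 1/4 · 0 = 0, 1/4 · 1/15 = 1/60, 1/4 · 1/10 = 1/40, 1/4 · 0 = 0; these sum to 1/24.
By Bayes' rule, P(r = 2 | data) = (1/60) / (1/24) = 2/5.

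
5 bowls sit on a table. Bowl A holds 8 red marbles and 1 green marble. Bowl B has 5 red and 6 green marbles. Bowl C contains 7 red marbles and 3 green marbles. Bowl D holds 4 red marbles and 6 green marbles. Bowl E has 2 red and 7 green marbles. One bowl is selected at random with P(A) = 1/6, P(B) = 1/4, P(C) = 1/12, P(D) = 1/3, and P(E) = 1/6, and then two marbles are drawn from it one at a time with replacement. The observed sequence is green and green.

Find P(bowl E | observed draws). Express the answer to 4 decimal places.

For each hypothesis, P(data | H) works out to: P(data | bowl A) = (1/9)(1/9) = 0.012346; P(data | bowl B) = (6/11)(6/11) = 0.29752; P(data | bowl C) = (3/10)(3/10) = 0.09; P(data | bowl D) = (6/10)(6/10) = 0.36; P(data | bowl E) = (7/9)(7/9) = 0.60494.
Weighting by the prior gives 1/6 · 0.012346 = 0.0020576, 1/4 · 0.29752 = 0.07438, 1/12 · 0.09 = 0.0075, 1/3 · 0.36 = 0.12, 1/6 · 0.60494 = 0.10082; these sum to 0.30476.
Therefore the posterior P(bowl E | data) = (0.10082) / (0.30476) = 0.33083.

0.3308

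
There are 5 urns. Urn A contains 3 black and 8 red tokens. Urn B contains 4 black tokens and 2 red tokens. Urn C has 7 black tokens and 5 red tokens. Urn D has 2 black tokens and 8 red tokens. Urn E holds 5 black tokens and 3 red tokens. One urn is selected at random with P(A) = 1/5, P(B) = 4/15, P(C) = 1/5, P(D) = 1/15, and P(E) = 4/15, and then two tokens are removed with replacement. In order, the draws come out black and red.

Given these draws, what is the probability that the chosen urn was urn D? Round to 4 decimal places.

0.0483

Compute the likelihood of the observed sequence for each case: P(data | urn A) = (3/11)(8/11) = 0.19835; P(data | urn B) = (4/6)(2/6) = 0.22222; P(data | urn C) = (7/12)(5/12) = 0.24306; P(data | urn D) = (2/10)(8/10) = 0.16; P(data | urn E) = (5/8)(3/8) = 0.23438.
Weighting by the prior gives 1/5 · 0.19835 = 0.039669, 4/15 · 0.22222 = 0.059259, 1/5 · 0.24306 = 0.048611, 1/15 · 0.16 = 0.010667, 4/15 · 0.23438 = 0.0625; with total 0.22071.
Therefore the posterior P(urn D | data) = (0.010667) / (0.22071) = 0.04833.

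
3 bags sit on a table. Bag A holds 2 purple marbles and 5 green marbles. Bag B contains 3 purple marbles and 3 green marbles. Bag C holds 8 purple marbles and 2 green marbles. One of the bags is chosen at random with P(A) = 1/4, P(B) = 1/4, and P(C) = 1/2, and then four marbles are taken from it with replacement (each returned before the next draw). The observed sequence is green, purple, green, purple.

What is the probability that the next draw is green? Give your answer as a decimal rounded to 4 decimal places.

For each hypothesis, P(data | H) works out to: P(data | bag A) = (5/7)(2/7)(5/7)(2/7) = 0.041649; P(data | bag B) = (3/6)(3/6)(3/6)(3/6) = 0.0625; P(data | bag C) = (2/10)(8/10)(2/10)(8/10) = 0.0256.
Multiplying each by its prior: 1/4 · 0.041649 = 0.010412, 1/4 · 0.0625 = 0.015625, 1/2 · 0.0256 = 0.0128; these sum to 0.038837.
The posterior is then P(bag A | data) = 0.2681, P(bag B | data) = 0.40232, P(bag C | data) = 0.32958.
The predictive probability is P(green next | data) = (5/7)(0.2681) + (1/2)(0.40232) + (1/5)(0.32958) = 0.45858.

0.4586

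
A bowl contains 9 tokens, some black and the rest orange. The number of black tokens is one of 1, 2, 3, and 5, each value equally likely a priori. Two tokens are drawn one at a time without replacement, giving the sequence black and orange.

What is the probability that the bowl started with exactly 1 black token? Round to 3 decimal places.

Under each hypothesis, the probability of the observed sequence is: P(data | r = 1) = (1/9)(8/8) = 1/9; P(data | r = 2) = (2/9)(7/8) = 7/36; P(data | r = 3) = (3/9)(6/8) = 1/4; P(data | r = 5) = (5/9)(4/8) = 5/18.
Weighting by the prior gives 1/4 · 1/9 = 1/36, 1/4 · 7/36 = 7/144, 1/4 · 1/4 = 1/16, 1/4 · 5/18 = 5/72; with total 5/24.
So P(r = 1 | data) = (1/36) / (5/24) = 2/15.

0.133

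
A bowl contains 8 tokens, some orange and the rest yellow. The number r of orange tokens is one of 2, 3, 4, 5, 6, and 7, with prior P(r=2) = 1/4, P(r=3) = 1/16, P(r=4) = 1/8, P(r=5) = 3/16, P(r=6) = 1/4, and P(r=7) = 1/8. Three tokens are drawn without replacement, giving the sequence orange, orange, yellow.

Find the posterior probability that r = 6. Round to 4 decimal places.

0.3540

Compute the likelihood of the observed sequence for each case: P(data | r = 2) = (2/8)(1/7)(6/6) = 1/28; P(data | r = 3) = (3/8)(2/7)(5/6) = 5/56; P(data | r = 4) = (4/8)(3/7)(4/6) = 1/7; P(data | r = 5) = (5/8)(4/7)(3/6) = 5/28; P(data | r = 6) = (6/8)(5/7)(2/6) = 5/28; P(data | r = 7) = (7/8)(6/7)(1/6) = 1/8.
Multiplying each by its prior: 1/4 · 1/28 = 1/112, 1/16 · 5/56 = 5/896, 1/8 · 1/7 = 1/56, 3/16 · 5/28 = 15/448, 1/4 · 5/28 = 5/112, 1/8 · 1/8 = 1/64; these sum to 113/896.
Therefore the posterior P(r = 6 | data) = (5/112) / (113/896) = 40/113.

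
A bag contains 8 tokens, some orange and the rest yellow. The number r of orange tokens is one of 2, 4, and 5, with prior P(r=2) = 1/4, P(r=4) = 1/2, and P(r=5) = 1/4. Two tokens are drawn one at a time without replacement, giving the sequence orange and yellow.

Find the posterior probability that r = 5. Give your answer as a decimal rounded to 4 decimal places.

The likelihood of the observed sequence under each hypothesis: P(data | r = 2) = (2/8)(6/7) = 3/14; P(data | r = 4) = (4/8)(4/7) = 2/7; P(data | r = 5) = (5/8)(3/7) = 15/56.
Multiplying each by its prior: 1/4 · 3/14 = 3/56, 1/2 · 2/7 = 1/7, 1/4 · 15/56 = 15/224; these sum to 59/224.
By Bayes' rule, P(r = 5 | data) = (15/224) / (59/224) = 15/59.

0.2542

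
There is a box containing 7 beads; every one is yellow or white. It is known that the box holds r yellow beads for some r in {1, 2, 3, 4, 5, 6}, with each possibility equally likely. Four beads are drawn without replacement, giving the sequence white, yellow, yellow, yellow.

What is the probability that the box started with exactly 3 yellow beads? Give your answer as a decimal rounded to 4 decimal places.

0.0714

The likelihood of the observed sequence under each hypothesis: P(data | r = 1) = (6/7)(1/6)(0/5) = 0; P(data | r = 2) = (5/7)(2/6)(1/5)(0/4) = 0; P(data | r = 3) = (4/7)(3/6)(2/5)(1/4) = 1/35; P(data | r = 4) = (3/7)(4/6)(3/5)(2/4) = 3/35; P(data | r = 5) = (2/7)(5/6)(4/5)(3/4) = 1/7; P(data | r = 6) = (1/7)(6/6)(5/5)(4/4) = 1/7.
The prior-weighted likelihoods are 1/6 · 0 = 0, 1/6 · 0 = 0, 1/6 · 1/35 = 1/210, 1/6 · 3/35 = 1/70, 1/6 · 1/7 = 1/42, 1/6 · 1/7 = 1/42; with total 1/15.
By Bayes' rule, P(r = 3 | data) = (1/210) / (1/15) = 1/14.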